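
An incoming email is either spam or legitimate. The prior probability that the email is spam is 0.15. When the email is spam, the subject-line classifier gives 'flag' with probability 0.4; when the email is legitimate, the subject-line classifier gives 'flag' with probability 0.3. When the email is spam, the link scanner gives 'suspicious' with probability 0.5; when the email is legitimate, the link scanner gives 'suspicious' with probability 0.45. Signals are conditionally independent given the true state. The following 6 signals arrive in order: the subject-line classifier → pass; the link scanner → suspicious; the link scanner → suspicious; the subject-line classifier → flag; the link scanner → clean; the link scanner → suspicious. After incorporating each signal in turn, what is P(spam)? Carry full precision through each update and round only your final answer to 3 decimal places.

0.201

Apply Bayes' rule sequentially, carrying P(spam) forward.
After the subject-line classifier='pass': P(spam) = 0.6·0.1500 / (0.6·0.1500 + 0.7·0.8500) ≈ 0.1314
After the link scanner='suspicious': P(spam) = 0.5·0.1314 / (0.5·0.1314 + 0.45·0.8686) ≈ 0.1439
After the link scanner='suspicious': P(spam) = 0.5·0.1439 / (0.5·0.1439 + 0.45·0.8561) ≈ 0.1574
After the subject-line classifier='flag': P(spam) = 0.4·0.1574 / (0.4·0.1574 + 0.3·0.8426) ≈ 0.1994
After the link scanner='clean': P(spam) = 0.5·0.1994 / (0.5·0.1994 + 0.55·0.8006) ≈ 0.1846
After the link scanner='suspicious': P(spam) = 0.5·0.1846 / (0.5·0.1846 + 0.45·0.8154) ≈ 0.2010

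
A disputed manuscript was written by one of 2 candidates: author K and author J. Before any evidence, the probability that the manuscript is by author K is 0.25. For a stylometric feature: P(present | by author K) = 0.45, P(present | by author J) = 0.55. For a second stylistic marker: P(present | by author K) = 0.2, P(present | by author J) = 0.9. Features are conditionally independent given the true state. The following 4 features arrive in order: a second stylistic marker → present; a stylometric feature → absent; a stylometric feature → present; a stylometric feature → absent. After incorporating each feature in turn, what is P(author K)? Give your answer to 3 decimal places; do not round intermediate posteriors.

After a second stylistic marker='present': P(author K) = 0.2·0.2500 / (0.2·0.2500 + 0.9·0.7500) ≈ 0.0690
After a stylometric feature='absent': P(author K) = 0.55·0.0690 / (0.55·0.0690 + 0.45·0.9310) ≈ 0.0830
After a stylometric feature='present': P(author K) = 0.45·0.0830 / (0.45·0.0830 + 0.55·0.9170) ≈ 0.0690
After a stylometric feature='absent': P(author K) = 0.55·0.0690 / (0.55·0.0690 + 0.45·0.9310) ≈ 0.0830

0.083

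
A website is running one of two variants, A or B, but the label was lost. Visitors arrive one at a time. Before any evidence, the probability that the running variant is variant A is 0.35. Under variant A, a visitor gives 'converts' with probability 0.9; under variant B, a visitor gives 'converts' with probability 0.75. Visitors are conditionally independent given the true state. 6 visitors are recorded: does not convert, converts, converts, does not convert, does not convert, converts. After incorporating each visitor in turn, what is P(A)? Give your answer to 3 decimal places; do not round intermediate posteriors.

After 'does not convert': P(A) = 0.1·0.3500 / (0.1·0.3500 + 0.25·0.6500) ≈ 0.1772
After 'converts': P(A) = 0.9·0.1772 / (0.9·0.1772 + 0.75·0.8228) ≈ 0.2054
After 'converts': P(A) = 0.9·0.2054 / (0.9·0.2054 + 0.75·0.7946) ≈ 0.2367
After 'does not convert': P(A) = 0.1·0.2367 / (0.1·0.2367 + 0.25·0.7633) ≈ 0.1104
After 'does not convert': P(A) = 0.1·0.1104 / (0.1·0.1104 + 0.25·0.8896) ≈ 0.0473
After 'converts': P(A) = 0.9·0.0473 / (0.9·0.0473 + 0.75·0.9527) ≈ 0.0562

0.056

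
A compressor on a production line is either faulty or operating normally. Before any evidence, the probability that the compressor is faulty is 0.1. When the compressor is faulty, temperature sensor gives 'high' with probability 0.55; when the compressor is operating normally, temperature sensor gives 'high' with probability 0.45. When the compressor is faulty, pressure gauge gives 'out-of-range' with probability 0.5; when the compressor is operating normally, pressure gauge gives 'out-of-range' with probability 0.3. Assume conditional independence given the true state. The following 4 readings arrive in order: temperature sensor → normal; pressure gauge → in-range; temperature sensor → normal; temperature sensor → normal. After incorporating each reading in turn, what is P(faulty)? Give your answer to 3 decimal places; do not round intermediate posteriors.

After temperature sensor='normal': P(faulty) = 0.45·0.1000 / (0.45·0.1000 + 0.55·0.9000) ≈ 0.0833
After pressure gauge='in-range': P(faulty) = 0.5·0.0833 / (0.5·0.0833 + 0.7·0.9167) ≈ 0.0610
After temperature sensor='normal': P(faulty) = 0.45·0.0610 / (0.45·0.0610 + 0.55·0.9390) ≈ 0.0504
After temperature sensor='normal': P(faulty) = 0.45·0.0504 / (0.45·0.0504 + 0.55·0.9496) ≈ 0.0417

0.042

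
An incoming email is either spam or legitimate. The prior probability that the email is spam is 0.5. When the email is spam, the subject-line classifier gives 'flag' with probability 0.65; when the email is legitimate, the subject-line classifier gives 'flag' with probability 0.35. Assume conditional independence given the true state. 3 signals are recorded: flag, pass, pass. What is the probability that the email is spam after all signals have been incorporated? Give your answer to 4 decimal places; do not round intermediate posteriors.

0.3500

After 'flag': P(spam) = 0.65·0.5000 / (0.65·0.5000 + 0.35·0.5000) ≈ 0.6500
After 'pass': P(spam) = 0.35·0.6500 / (0.35·0.6500 + 0.65·0.3500) ≈ 0.5000
After 'pass': P(spam) = 0.35·0.5000 / (0.35·0.5000 + 0.65·0.5000) ≈ 0.3500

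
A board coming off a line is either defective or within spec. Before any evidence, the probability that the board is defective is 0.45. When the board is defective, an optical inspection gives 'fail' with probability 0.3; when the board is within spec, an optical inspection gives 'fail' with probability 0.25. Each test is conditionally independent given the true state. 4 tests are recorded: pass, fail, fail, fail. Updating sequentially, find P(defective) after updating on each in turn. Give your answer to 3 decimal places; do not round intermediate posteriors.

0.569

After 'pass': P(defective) = 0.7·0.4500 / (0.7·0.4500 + 0.75·0.5500) ≈ 0.4330
After 'fail': P(defective) = 0.3·0.4330 / (0.3·0.4330 + 0.25·0.5670) ≈ 0.4782
After 'fail': P(defective) = 0.3·0.4782 / (0.3·0.4782 + 0.25·0.5218) ≈ 0.5237
After 'fail': P(defective) = 0.3·0.5237 / (0.3·0.5237 + 0.25·0.4763) ≈ 0.5689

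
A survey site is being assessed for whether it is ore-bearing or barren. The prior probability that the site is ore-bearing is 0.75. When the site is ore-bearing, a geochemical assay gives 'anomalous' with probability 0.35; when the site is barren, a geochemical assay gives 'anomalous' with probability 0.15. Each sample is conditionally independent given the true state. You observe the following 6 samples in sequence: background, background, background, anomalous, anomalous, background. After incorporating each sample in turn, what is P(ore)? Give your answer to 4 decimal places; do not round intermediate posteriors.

After 'background': P(ore) = 0.65·0.7500 / (0.65·0.7500 + 0.85·0.2500) ≈ 0.6964
After 'background': P(ore) = 0.65·0.6964 / (0.65·0.6964 + 0.85·0.3036) ≈ 0.6369
After 'background': P(ore) = 0.65·0.6369 / (0.65·0.6369 + 0.85·0.3631) ≈ 0.5729
After 'anomalous': P(ore) = 0.35·0.5729 / (0.35·0.5729 + 0.15·0.4271) ≈ 0.7579
After 'anomalous': P(ore) = 0.35·0.7579 / (0.35·0.7579 + 0.15·0.2421) ≈ 0.8796
After 'background': P(ore) = 0.65·0.8796 / (0.65·0.8796 + 0.85·0.1204) ≈ 0.8481

0.8481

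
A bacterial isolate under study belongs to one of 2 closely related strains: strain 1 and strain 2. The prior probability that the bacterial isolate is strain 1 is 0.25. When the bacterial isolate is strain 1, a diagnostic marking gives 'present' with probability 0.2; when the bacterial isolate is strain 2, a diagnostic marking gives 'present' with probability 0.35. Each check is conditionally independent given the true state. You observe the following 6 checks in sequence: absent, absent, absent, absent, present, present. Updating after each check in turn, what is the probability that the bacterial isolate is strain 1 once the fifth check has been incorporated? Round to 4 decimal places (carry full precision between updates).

Apply Bayes' rule sequentially, carrying P(strain 1) forward.
After 'absent': P(strain 1) = 0.8·0.2500 / (0.8·0.2500 + 0.65·0.7500) ≈ 0.2909
After 'absent': P(strain 1) = 0.8·0.2909 / (0.8·0.2909 + 0.65·0.7091) ≈ 0.3355
After 'absent': P(strain 1) = 0.8·0.3355 / (0.8·0.3355 + 0.65·0.6645) ≈ 0.3833
After 'absent': P(strain 1) = 0.8·0.3833 / (0.8·0.3833 + 0.65·0.6167) ≈ 0.4334
After 'present': P(strain 1) = 0.2·0.4334 / (0.2·0.4334 + 0.35·0.5666) ≈ 0.3041

0.3041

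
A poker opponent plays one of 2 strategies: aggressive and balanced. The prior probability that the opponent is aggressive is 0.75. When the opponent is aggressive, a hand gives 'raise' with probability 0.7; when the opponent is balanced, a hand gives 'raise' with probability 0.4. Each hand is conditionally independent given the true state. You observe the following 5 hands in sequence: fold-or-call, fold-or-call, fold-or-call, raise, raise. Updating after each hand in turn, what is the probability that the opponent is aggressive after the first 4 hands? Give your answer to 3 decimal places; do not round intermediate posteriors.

After 'fold-or-call': P(aggressive) = 0.3·0.7500 / (0.3·0.7500 + 0.6·0.2500) ≈ 0.6000
After 'fold-or-call': P(aggressive) = 0.3·0.6000 / (0.3·0.6000 + 0.6·0.4000) ≈ 0.4286
After 'fold-or-call': P(aggressive) = 0.3·0.4286 / (0.3·0.4286 + 0.6·0.5714) ≈ 0.2727
After 'raise': P(aggressive) = 0.7·0.2727 / (0.7·0.2727 + 0.4·0.7273) ≈ 0.3962

0.396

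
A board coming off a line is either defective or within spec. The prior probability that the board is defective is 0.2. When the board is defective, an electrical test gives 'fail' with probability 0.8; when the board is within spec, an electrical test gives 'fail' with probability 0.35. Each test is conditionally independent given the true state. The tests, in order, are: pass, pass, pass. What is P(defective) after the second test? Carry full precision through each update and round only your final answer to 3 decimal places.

0.023

After 'pass': P(defective) = 0.2·0.2000 / (0.2·0.2000 + 0.65·0.8000) ≈ 0.0714
After 'pass': P(defective) = 0.2·0.0714 / (0.2·0.0714 + 0.65·0.9286) ≈ 0.0231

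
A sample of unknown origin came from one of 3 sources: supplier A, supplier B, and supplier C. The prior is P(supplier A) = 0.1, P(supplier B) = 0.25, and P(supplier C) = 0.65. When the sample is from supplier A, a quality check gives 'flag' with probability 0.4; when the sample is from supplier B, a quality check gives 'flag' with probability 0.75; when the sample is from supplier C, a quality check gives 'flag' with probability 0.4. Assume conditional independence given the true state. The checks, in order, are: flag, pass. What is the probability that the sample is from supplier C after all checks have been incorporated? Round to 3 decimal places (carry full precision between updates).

After 'flag': normaliser = 0.4·0.1000 + 0.75·0.2500 + 0.4·0.6500; P(supplier A) ≈ 0.0821, P(supplier B) ≈ 0.3846, P(supplier C) ≈ 0.5333
After 'pass': normaliser = 0.6·0.0821 + 0.25·0.3846 + 0.6·0.5333; P(supplier A) ≈ 0.1058, P(supplier B) ≈ 0.2066, P(supplier C) ≈ 0.6876

0.688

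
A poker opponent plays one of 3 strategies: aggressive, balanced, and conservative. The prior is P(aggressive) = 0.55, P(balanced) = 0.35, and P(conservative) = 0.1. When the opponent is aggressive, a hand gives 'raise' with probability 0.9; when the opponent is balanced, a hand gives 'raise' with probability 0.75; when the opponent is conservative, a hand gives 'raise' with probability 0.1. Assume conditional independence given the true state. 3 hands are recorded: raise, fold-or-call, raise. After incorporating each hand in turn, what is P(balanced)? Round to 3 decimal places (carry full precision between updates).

0.520

After 'raise': normaliser = 0.9·0.5500 + 0.75·0.3500 + 0.1·0.1000; P(aggressive) ≈ 0.6450, P(balanced) ≈ 0.3420, P(conservative) ≈ 0.0130
After 'fold-or-call': normaliser = 0.1·0.6450 + 0.25·0.3420 + 0.9·0.0130; P(aggressive) ≈ 0.3988, P(balanced) ≈ 0.5287, P(conservative) ≈ 0.0725
After 'raise': normaliser = 0.9·0.3988 + 0.75·0.5287 + 0.1·0.0725; P(aggressive) ≈ 0.4706, P(balanced) ≈ 0.5199, P(conservative) ≈ 0.0095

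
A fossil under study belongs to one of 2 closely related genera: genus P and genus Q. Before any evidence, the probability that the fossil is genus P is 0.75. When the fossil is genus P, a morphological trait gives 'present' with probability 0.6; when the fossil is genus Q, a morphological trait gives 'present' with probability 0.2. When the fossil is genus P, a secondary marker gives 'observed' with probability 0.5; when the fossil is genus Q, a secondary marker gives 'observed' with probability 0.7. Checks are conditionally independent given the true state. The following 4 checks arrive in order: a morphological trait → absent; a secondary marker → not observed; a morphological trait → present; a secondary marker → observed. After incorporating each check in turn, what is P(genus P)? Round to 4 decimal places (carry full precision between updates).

After a morphological trait='absent': P(genus P) = 0.4·0.7500 / (0.4·0.7500 + 0.8·0.2500) ≈ 0.6000
After a secondary marker='not observed': P(genus P) = 0.5·0.6000 / (0.5·0.6000 + 0.3·0.4000) ≈ 0.7143
After a morphological trait='present': P(genus P) = 0.6·0.7143 / (0.6·0.7143 + 0.2·0.2857) ≈ 0.8824
After a secondary marker='observed': P(genus P) = 0.5·0.8824 / (0.5·0.8824 + 0.7·0.1176) ≈ 0.8427

0.8427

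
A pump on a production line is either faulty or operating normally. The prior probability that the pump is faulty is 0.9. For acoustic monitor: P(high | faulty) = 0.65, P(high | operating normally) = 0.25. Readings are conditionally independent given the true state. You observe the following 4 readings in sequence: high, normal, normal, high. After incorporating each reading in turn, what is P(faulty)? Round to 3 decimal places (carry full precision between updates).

After 'high': P(faulty) = 0.65·0.9000 / (0.65·0.9000 + 0.25·0.1000) ≈ 0.9590
After 'normal': P(faulty) = 0.35·0.9590 / (0.35·0.9590 + 0.75·0.0410) ≈ 0.9161
After 'normal': P(faulty) = 0.35·0.9161 / (0.35·0.9161 + 0.75·0.0839) ≈ 0.8360
After 'high': P(faulty) = 0.65·0.8360 / (0.65·0.8360 + 0.25·0.1640) ≈ 0.9298

0.930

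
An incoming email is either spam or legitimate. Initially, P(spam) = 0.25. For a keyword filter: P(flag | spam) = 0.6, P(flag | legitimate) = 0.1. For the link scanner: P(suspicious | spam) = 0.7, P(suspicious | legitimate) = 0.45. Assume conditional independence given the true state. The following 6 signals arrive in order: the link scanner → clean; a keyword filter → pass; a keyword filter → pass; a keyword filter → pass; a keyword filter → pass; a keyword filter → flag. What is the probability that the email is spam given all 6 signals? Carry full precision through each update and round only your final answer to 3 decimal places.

After the link scanner='clean': P(spam) = 0.3·0.2500 / (0.3·0.2500 + 0.55·0.7500) ≈ 0.1538
After a keyword filter='pass': P(spam) = 0.4·0.1538 / (0.4·0.1538 + 0.9·0.8462) ≈ 0.0748
After a keyword filter='pass': P(spam) = 0.4·0.0748 / (0.4·0.0748 + 0.9·0.9252) ≈ 0.0347
After a keyword filter='pass': P(spam) = 0.4·0.0347 / (0.4·0.0347 + 0.9·0.9653) ≈ 0.0157
After a keyword filter='pass': P(spam) = 0.4·0.0157 / (0.4·0.0157 + 0.9·0.9843) ≈ 0.0070
After a keyword filter='flag': P(spam) = 0.6·0.0070 / (0.6·0.0070 + 0.1·0.9930) ≈ 0.0408

0.041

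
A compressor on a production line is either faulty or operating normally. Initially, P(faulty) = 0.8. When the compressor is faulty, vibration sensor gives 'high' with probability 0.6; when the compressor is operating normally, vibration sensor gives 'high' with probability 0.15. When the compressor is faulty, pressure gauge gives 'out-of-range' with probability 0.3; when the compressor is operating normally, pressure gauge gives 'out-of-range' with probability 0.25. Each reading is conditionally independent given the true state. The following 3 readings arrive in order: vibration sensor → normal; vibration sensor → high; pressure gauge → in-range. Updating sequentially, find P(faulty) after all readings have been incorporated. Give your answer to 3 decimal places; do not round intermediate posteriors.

After vibration sensor='normal': P(faulty) = 0.4·0.8000 / (0.4·0.8000 + 0.85·0.2000) ≈ 0.6531
After vibration sensor='high': P(faulty) = 0.6·0.6531 / (0.6·0.6531 + 0.15·0.3469) ≈ 0.8828
After pressure gauge='in-range': P(faulty) = 0.7·0.8828 / (0.7·0.8828 + 0.75·0.1172) ≈ 0.8754

0.875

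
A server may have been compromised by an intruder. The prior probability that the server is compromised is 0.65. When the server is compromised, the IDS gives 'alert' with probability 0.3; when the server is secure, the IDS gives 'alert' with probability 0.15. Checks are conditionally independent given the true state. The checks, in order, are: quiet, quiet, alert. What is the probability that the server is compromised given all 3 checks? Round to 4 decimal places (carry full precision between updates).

Apply Bayes' rule sequentially, carrying P(compromised) forward.
After 'quiet': P(compromised) = 0.7·0.6500 / (0.7·0.6500 + 0.85·0.3500) ≈ 0.6047
After 'quiet': P(compromised) = 0.7·0.6047 / (0.7·0.6047 + 0.85·0.3953) ≈ 0.5574
After 'alert': P(compromised) = 0.3·0.5574 / (0.3·0.5574 + 0.15·0.4426) ≈ 0.7158

0.7158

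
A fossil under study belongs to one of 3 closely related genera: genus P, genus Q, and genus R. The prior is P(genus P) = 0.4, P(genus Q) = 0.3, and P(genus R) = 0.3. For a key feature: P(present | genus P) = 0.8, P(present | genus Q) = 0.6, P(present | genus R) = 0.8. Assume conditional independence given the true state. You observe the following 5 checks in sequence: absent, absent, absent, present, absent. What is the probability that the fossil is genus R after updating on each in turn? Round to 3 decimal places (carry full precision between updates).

0.070

Each posterior becomes the prior for the next update.
After 'absent': normaliser = 0.2·0.4000 + 0.4·0.3000 + 0.2·0.3000; P(genus P) ≈ 0.3077, P(genus Q) ≈ 0.4615, P(genus R) ≈ 0.2308
After 'absent': normaliser = 0.2·0.3077 + 0.4·0.4615 + 0.2·0.2308; P(genus P) ≈ 0.2105, P(genus Q) ≈ 0.6316, P(genus R) ≈ 0.1579
After 'absent': normaliser = 0.2·0.2105 + 0.4·0.6316 + 0.2·0.1579; P(genus P) ≈ 0.1290, P(genus Q) ≈ 0.7742, P(genus R) ≈ 0.0968
After 'present': normaliser = 0.8·0.1290 + 0.6·0.7742 + 0.8·0.0968; P(genus P) ≈ 0.1600, P(genus Q) ≈ 0.7200, P(genus R) ≈ 0.1200
After 'absent': normaliser = 0.2·0.1600 + 0.4·0.7200 + 0.2·0.1200; P(genus P) ≈ 0.0930, P(genus Q) ≈ 0.8372, P(genus R) ≈ 0.0698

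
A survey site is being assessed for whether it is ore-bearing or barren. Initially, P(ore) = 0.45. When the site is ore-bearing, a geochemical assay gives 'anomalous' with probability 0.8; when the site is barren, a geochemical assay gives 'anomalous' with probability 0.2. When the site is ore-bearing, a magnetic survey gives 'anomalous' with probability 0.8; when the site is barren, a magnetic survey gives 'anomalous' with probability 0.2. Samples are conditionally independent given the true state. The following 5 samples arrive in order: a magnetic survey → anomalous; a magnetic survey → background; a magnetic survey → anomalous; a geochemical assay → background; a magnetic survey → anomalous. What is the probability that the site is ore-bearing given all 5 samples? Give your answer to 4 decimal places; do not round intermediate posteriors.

0.7660

Each posterior becomes the prior for the next update.
After a magnetic survey='anomalous': P(ore) = 0.8·0.4500 / (0.8·0.4500 + 0.2·0.5500) ≈ 0.7660
After a magnetic survey='background': P(ore) = 0.2·0.7660 / (0.2·0.7660 + 0.8·0.2340) ≈ 0.4500
After a magnetic survey='anomalous': P(ore) = 0.8·0.4500 / (0.8·0.4500 + 0.2·0.5500) ≈ 0.7660
After a geochemical assay='background': P(ore) = 0.2·0.7660 / (0.2·0.7660 + 0.8·0.2340) ≈ 0.4500
After a magnetic survey='anomalous': P(ore) = 0.8·0.4500 / (0.8·0.4500 + 0.2·0.5500) ≈ 0.7660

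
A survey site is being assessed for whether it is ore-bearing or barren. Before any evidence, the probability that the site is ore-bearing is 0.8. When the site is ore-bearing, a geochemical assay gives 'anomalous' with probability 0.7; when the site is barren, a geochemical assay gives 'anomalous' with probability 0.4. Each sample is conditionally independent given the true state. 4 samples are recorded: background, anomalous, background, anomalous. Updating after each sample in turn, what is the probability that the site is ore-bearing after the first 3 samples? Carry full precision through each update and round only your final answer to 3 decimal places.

After 'background': P(ore) = 0.3·0.8000 / (0.3·0.8000 + 0.6·0.2000) ≈ 0.6667
After 'anomalous': P(ore) = 0.7·0.6667 / (0.7·0.6667 + 0.4·0.3333) ≈ 0.7778
After 'background': P(ore) = 0.3·0.7778 / (0.3·0.7778 + 0.6·0.2222) ≈ 0.6364

0.636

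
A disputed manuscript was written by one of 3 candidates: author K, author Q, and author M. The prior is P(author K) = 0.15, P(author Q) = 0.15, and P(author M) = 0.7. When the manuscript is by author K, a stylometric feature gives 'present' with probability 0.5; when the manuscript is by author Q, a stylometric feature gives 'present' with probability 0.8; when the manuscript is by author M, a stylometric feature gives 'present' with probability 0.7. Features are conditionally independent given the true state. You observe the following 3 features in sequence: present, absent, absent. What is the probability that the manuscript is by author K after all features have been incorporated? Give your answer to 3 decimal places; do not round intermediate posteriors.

0.277

After 'present': normaliser = 0.5·0.1500 + 0.8·0.1500 + 0.7·0.7000; P(author K) ≈ 0.1095, P(author Q) ≈ 0.1752, P(author M) ≈ 0.7153
After 'absent': normaliser = 0.5·0.1095 + 0.2·0.1752 + 0.3·0.7153; P(author K) ≈ 0.1799, P(author Q) ≈ 0.1151, P(author M) ≈ 0.7050
After 'absent': normaliser = 0.5·0.1799 + 0.2·0.1151 + 0.3·0.7050; P(author K) ≈ 0.2772, P(author Q) ≈ 0.0710, P(author M) ≈ 0.6519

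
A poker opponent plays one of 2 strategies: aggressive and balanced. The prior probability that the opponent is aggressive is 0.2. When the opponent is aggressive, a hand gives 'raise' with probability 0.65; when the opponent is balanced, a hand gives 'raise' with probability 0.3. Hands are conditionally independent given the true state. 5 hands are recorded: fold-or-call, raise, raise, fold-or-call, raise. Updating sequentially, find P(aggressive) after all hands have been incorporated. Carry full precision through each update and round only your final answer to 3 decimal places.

0.389

After 'fold-or-call': P(aggressive) = 0.35·0.2000 / (0.35·0.2000 + 0.7·0.8000) ≈ 0.1111
After 'raise': P(aggressive) = 0.65·0.1111 / (0.65·0.1111 + 0.3·0.8889) ≈ 0.2131
After 'raise': P(aggressive) = 0.65·0.2131 / (0.65·0.2131 + 0.3·0.7869) ≈ 0.3698
After 'fold-or-call': P(aggressive) = 0.35·0.3698 / (0.35·0.3698 + 0.7·0.6302) ≈ 0.2268
After 'raise': P(aggressive) = 0.65·0.2268 / (0.65·0.2268 + 0.3·0.7732) ≈ 0.3886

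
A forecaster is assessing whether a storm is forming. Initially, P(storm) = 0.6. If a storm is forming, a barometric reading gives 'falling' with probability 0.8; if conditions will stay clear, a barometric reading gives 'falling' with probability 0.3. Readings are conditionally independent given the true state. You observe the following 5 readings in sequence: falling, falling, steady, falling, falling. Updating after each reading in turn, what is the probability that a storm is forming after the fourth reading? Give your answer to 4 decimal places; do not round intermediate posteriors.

Apply Bayes' rule sequentially, carrying P(storm) forward.
After 'falling': P(storm) = 0.8·0.6000 / (0.8·0.6000 + 0.3·0.4000) ≈ 0.8000
After 'falling': P(storm) = 0.8·0.8000 / (0.8·0.8000 + 0.3·0.2000) ≈ 0.9143
After 'steady': P(storm) = 0.2·0.9143 / (0.2·0.9143 + 0.7·0.0857) ≈ 0.7529
After 'falling': P(storm) = 0.8·0.7529 / (0.8·0.7529 + 0.3·0.2471) ≈ 0.8904

0.8904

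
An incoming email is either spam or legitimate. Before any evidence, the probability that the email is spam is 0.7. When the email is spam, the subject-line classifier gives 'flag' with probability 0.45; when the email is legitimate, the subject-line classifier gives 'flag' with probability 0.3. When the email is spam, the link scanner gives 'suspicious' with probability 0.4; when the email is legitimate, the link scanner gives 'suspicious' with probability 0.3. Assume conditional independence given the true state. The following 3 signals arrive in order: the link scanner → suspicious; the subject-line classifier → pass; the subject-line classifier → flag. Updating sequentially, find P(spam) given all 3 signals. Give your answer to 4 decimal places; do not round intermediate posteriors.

0.7857

Each posterior becomes the prior for the next update.
After the link scanner='suspicious': P(spam) = 0.4·0.7000 / (0.4·0.7000 + 0.3·0.3000) ≈ 0.7568
After the subject-line classifier='pass': P(spam) = 0.55·0.7568 / (0.55·0.7568 + 0.7·0.2432) ≈ 0.7097
After the subject-line classifier='flag': P(spam) = 0.45·0.7097 / (0.45·0.7097 + 0.3·0.2903) ≈ 0.7857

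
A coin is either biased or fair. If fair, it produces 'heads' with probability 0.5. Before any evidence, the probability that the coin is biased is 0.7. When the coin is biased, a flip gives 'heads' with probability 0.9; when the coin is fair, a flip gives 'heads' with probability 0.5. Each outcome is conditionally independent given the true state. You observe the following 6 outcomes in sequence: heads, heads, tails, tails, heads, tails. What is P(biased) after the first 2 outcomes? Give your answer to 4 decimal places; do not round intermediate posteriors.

0.8832

Each posterior becomes the prior for the next update.
After 'heads': P(biased) = 0.9·0.7000 / (0.9·0.7000 + 0.5·0.3000) ≈ 0.8077
After 'heads': P(biased) = 0.9·0.8077 / (0.9·0.8077 + 0.5·0.1923) ≈ 0.8832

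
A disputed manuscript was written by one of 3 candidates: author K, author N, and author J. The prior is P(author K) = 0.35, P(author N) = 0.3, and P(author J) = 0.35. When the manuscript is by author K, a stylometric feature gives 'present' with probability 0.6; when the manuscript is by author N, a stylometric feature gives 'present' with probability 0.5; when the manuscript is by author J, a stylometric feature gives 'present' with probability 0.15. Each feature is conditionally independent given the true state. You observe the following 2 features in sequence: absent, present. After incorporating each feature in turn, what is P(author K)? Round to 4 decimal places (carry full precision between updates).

After 'absent': normaliser = 0.4·0.3500 + 0.5·0.3000 + 0.85·0.3500; P(author K) ≈ 0.2383, P(author N) ≈ 0.2553, P(author J) ≈ 0.5064
After 'present': normaliser = 0.6·0.2383 + 0.5·0.2553 + 0.15·0.5064; P(author K) ≈ 0.4125, P(author N) ≈ 0.3683, P(author J) ≈ 0.2192

0.4125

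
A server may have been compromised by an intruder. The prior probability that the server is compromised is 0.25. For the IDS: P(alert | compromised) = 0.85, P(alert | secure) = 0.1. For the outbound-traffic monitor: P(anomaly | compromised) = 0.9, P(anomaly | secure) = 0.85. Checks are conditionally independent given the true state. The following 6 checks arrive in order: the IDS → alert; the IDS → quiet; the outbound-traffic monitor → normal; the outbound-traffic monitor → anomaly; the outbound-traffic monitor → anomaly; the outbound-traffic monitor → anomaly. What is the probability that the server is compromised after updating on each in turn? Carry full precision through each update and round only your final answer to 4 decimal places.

After the IDS='alert': P(compromised) = 0.85·0.2500 / (0.85·0.2500 + 0.1·0.7500) ≈ 0.7391
After the IDS='quiet': P(compromised) = 0.15·0.7391 / (0.15·0.7391 + 0.9·0.2609) ≈ 0.3208
After the outbound-traffic monitor='normal': P(compromised) = 0.1·0.3208 / (0.1·0.3208 + 0.15·0.6792) ≈ 0.2394
After the outbound-traffic monitor='anomaly': P(compromised) = 0.9·0.2394 / (0.9·0.2394 + 0.85·0.7606) ≈ 0.2500
After the outbound-traffic monitor='anomaly': P(compromised) = 0.9·0.2500 / (0.9·0.2500 + 0.85·0.7500) ≈ 0.2609
After the outbound-traffic monitor='anomaly': P(compromised) = 0.9·0.2609 / (0.9·0.2609 + 0.85·0.7391) ≈ 0.2720

0.2720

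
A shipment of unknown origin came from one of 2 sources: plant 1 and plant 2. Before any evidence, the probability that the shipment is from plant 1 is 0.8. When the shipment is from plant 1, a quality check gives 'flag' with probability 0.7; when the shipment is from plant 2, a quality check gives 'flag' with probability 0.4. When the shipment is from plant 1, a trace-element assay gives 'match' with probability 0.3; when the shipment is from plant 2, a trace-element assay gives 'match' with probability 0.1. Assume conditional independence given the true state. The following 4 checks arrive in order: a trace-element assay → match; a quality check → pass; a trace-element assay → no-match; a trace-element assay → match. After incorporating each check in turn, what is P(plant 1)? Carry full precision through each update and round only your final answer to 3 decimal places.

0.933

After a trace-element assay='match': P(plant 1) = 0.3·0.8000 / (0.3·0.8000 + 0.1·0.2000) ≈ 0.9231
After a quality check='pass': P(plant 1) = 0.3·0.9231 / (0.3·0.9231 + 0.6·0.0769) ≈ 0.8571
After a trace-element assay='no-match': P(plant 1) = 0.7·0.8571 / (0.7·0.8571 + 0.9·0.1429) ≈ 0.8235
After a trace-element assay='match': P(plant 1) = 0.3·0.8235 / (0.3·0.8235 + 0.1·0.1765) ≈ 0.9333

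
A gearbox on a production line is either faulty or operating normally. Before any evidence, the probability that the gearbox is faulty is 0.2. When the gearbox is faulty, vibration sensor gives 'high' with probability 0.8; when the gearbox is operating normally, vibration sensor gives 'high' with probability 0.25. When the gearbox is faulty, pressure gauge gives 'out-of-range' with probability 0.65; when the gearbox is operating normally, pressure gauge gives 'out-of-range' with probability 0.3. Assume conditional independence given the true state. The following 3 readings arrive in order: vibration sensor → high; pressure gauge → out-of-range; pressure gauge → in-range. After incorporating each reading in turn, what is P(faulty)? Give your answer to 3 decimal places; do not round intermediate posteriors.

Apply Bayes' rule sequentially, carrying P(faulty) forward.
After vibration sensor='high': P(faulty) = 0.8·0.2000 / (0.8·0.2000 + 0.25·0.8000) ≈ 0.4444
After pressure gauge='out-of-range': P(faulty) = 0.65·0.4444 / (0.65·0.4444 + 0.3·0.5556) ≈ 0.6341
After pressure gauge='in-range': P(faulty) = 0.35·0.6341 / (0.35·0.6341 + 0.7·0.3659) ≈ 0.4643

0.464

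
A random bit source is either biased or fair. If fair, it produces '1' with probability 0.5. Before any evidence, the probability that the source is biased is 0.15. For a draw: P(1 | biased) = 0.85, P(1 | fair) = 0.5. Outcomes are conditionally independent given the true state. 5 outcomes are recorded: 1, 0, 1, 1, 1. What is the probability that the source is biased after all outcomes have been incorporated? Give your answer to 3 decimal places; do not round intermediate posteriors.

0.307

Each posterior becomes the prior for the next update.
After '1': P(biased) = 0.85·0.1500 / (0.85·0.1500 + 0.5·0.8500) ≈ 0.2308
After '0': P(biased) = 0.15·0.2308 / (0.15·0.2308 + 0.5·0.7692) ≈ 0.0826
After '1': P(biased) = 0.85·0.0826 / (0.85·0.0826 + 0.5·0.9174) ≈ 0.1327
After '1': P(biased) = 0.85·0.1327 / (0.85·0.1327 + 0.5·0.8673) ≈ 0.2064
After '1': P(biased) = 0.85·0.2064 / (0.85·0.2064 + 0.5·0.7936) ≈ 0.3066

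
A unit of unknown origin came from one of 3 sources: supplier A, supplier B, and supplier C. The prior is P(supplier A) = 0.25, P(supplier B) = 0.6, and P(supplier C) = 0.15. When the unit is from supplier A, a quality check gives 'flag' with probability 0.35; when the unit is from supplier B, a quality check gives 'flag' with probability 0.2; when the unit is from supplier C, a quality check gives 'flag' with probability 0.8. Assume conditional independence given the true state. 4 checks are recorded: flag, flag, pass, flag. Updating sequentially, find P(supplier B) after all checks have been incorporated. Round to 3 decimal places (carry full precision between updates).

0.147

Apply Bayes' rule sequentially, carrying P(supplier B) forward.
After 'flag': normaliser = 0.35·0.2500 + 0.2·0.6000 + 0.8·0.1500; P(supplier A) ≈ 0.2672, P(supplier B) ≈ 0.3664, P(supplier C) ≈ 0.3664
After 'flag': normaliser = 0.35·0.2672 + 0.2·0.3664 + 0.8·0.3664; P(supplier A) ≈ 0.2033, P(supplier B) ≈ 0.1593, P(supplier C) ≈ 0.6373
After 'pass': normaliser = 0.65·0.2033 + 0.8·0.1593 + 0.2·0.6373; P(supplier A) ≈ 0.3414, P(supplier B) ≈ 0.3293, P(supplier C) ≈ 0.3293
After 'flag': normaliser = 0.35·0.3414 + 0.2·0.3293 + 0.8·0.3293; P(supplier A) ≈ 0.2663, P(supplier B) ≈ 0.1467, P(supplier C) ≈ 0.5870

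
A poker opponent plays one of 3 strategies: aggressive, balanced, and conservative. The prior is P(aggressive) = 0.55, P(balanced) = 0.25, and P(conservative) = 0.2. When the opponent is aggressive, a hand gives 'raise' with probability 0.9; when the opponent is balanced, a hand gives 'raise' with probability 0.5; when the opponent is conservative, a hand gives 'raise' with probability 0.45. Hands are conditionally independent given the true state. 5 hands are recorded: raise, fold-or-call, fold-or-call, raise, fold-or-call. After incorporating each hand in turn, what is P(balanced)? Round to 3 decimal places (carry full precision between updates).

Apply Bayes' rule sequentially, carrying P(balanced) forward.
After 'raise': normaliser = 0.9·0.5500 + 0.5·0.2500 + 0.45·0.2000; P(aggressive) ≈ 0.6972, P(balanced) ≈ 0.1761, P(conservative) ≈ 0.1268
After 'fold-or-call': normaliser = 0.1·0.6972 + 0.5·0.1761 + 0.55·0.1268; P(aggressive) ≈ 0.3065, P(balanced) ≈ 0.3870, P(conservative) ≈ 0.3065
After 'fold-or-call': normaliser = 0.1·0.3065 + 0.5·0.3870 + 0.55·0.3065; P(aggressive) ≈ 0.0780, P(balanced) ≈ 0.4927, P(conservative) ≈ 0.4292
After 'raise': normaliser = 0.9·0.0780 + 0.5·0.4927 + 0.45·0.4292; P(aggressive) ≈ 0.1378, P(balanced) ≈ 0.4833, P(conservative) ≈ 0.3789
After 'fold-or-call': normaliser = 0.1·0.1378 + 0.5·0.4833 + 0.55·0.3789; P(aggressive) ≈ 0.0297, P(balanced) ≈ 0.5210, P(conservative) ≈ 0.4493

0.521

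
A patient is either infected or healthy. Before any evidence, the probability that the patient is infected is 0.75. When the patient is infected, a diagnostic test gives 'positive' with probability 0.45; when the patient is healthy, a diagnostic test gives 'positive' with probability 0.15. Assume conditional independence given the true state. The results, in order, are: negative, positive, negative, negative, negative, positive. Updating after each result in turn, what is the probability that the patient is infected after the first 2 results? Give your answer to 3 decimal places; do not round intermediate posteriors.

After 'negative': P(infected) = 0.55·0.7500 / (0.55·0.7500 + 0.85·0.2500) ≈ 0.6600
After 'positive': P(infected) = 0.45·0.6600 / (0.45·0.6600 + 0.15·0.3400) ≈ 0.8534

0.853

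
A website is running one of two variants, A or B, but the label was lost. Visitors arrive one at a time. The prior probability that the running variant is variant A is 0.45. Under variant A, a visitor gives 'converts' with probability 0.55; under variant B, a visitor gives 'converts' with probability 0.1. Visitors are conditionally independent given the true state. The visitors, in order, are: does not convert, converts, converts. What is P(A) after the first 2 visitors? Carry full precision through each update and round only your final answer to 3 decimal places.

After 'does not convert': P(A) = 0.45·0.4500 / (0.45·0.4500 + 0.9·0.5500) ≈ 0.2903
After 'converts': P(A) = 0.55·0.2903 / (0.55·0.2903 + 0.1·0.7097) ≈ 0.6923

0.692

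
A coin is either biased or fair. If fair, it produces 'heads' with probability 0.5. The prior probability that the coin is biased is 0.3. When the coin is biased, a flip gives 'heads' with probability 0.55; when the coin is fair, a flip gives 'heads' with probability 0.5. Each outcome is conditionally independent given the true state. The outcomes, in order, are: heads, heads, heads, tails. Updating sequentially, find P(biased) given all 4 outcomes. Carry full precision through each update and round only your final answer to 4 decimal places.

Apply Bayes' rule sequentially, carrying P(biased) forward.
After 'heads': P(biased) = 0.55·0.3000 / (0.55·0.3000 + 0.5·0.7000) ≈ 0.3204
After 'heads': P(biased) = 0.55·0.3204 / (0.55·0.3204 + 0.5·0.6796) ≈ 0.3415
After 'heads': P(biased) = 0.55·0.3415 / (0.55·0.3415 + 0.5·0.6585) ≈ 0.3632
After 'tails': P(biased) = 0.45·0.3632 / (0.45·0.3632 + 0.5·0.6368) ≈ 0.3392

0.3392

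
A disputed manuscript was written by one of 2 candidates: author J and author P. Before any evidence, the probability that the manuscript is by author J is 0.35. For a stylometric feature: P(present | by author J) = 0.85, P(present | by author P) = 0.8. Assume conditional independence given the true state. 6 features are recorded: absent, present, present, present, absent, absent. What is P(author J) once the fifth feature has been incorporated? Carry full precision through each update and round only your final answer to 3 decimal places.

Apply Bayes' rule sequentially, carrying P(author J) forward.
After 'absent': P(author J) = 0.15·0.3500 / (0.15·0.3500 + 0.2·0.6500) ≈ 0.2877
After 'present': P(author J) = 0.85·0.2877 / (0.85·0.2877 + 0.8·0.7123) ≈ 0.3003
After 'present': P(author J) = 0.85·0.3003 / (0.85·0.3003 + 0.8·0.6997) ≈ 0.3131
After 'present': P(author J) = 0.85·0.3131 / (0.85·0.3131 + 0.8·0.6869) ≈ 0.3263
After 'absent': P(author J) = 0.15·0.3263 / (0.15·0.3263 + 0.2·0.6737) ≈ 0.2665

0.266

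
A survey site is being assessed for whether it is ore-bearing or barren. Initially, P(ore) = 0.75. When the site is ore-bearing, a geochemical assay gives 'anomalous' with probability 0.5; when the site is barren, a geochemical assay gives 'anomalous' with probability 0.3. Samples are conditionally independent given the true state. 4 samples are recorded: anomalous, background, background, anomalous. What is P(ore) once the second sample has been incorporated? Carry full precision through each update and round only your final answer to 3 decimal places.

0.781

After 'anomalous': P(ore) = 0.5·0.7500 / (0.5·0.7500 + 0.3·0.2500) ≈ 0.8333
After 'background': P(ore) = 0.5·0.8333 / (0.5·0.8333 + 0.7·0.1667) ≈ 0.7812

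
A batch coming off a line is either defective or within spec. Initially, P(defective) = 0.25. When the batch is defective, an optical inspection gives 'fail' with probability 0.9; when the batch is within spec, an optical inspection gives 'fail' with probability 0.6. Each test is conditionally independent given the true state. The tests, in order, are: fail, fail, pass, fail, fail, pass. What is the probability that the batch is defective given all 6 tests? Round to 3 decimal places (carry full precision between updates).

0.095

After 'fail': P(defective) = 0.9·0.2500 / (0.9·0.2500 + 0.6·0.7500) ≈ 0.3333
After 'fail': P(defective) = 0.9·0.3333 / (0.9·0.3333 + 0.6·0.6667) ≈ 0.4286
After 'pass': P(defective) = 0.1·0.4286 / (0.1·0.4286 + 0.4·0.5714) ≈ 0.1579
After 'fail': P(defective) = 0.9·0.1579 / (0.9·0.1579 + 0.6·0.8421) ≈ 0.2195
After 'fail': P(defective) = 0.9·0.2195 / (0.9·0.2195 + 0.6·0.7805) ≈ 0.2967
After 'pass': P(defective) = 0.1·0.2967 / (0.1·0.2967 + 0.4·0.7033) ≈ 0.0954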